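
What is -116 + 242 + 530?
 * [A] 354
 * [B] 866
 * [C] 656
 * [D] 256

First: -116 + 242 = 126
Then: 126 + 530 = 656
C) 656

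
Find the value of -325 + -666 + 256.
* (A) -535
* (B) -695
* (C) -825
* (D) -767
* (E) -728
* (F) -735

First: -325 + -666 = -991
Then: -991 + 256 = -735
F) -735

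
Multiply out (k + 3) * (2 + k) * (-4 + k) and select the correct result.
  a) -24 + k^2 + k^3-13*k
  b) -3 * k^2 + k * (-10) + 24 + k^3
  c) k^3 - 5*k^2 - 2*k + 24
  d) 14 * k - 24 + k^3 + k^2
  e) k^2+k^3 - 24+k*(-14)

Expanding (k + 3) * (2 + k) * (-4 + k):
= k^2+k^3 - 24+k*(-14)
e) k^2+k^3 - 24+k*(-14)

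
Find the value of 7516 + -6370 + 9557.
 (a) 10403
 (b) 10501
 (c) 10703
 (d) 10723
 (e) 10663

First: 7516 + -6370 = 1146
Then: 1146 + 9557 = 10703
c) 10703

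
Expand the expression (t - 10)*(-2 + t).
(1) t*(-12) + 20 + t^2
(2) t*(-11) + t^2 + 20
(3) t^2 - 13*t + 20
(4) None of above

Expanding (t - 10)*(-2 + t):
= t*(-12) + 20 + t^2
1) t*(-12) + 20 + t^2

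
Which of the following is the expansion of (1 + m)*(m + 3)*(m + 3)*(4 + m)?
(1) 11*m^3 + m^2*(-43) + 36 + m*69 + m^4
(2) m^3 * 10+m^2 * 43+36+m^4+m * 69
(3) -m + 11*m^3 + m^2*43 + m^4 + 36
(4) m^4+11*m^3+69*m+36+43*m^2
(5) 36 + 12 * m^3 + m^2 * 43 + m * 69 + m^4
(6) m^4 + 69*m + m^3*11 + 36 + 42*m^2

Expanding (1 + m)*(m + 3)*(m + 3)*(4 + m):
= m^4+11*m^3+69*m+36+43*m^2
4) m^4+11*m^3+69*m+36+43*m^2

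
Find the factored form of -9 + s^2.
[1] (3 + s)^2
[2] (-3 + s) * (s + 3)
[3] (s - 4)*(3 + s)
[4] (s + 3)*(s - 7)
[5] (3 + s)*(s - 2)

We need to factor -9 + s^2.
The factored form is (-3 + s) * (s + 3).
2) (-3 + s) * (s + 3)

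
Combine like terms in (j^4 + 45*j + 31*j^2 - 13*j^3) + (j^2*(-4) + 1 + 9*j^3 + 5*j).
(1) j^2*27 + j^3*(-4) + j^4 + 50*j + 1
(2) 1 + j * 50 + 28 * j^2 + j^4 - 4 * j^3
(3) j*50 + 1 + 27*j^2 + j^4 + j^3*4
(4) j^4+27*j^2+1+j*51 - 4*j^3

Adding the polynomials and combining like terms:
(j^4 + 45*j + 31*j^2 - 13*j^3) + (j^2*(-4) + 1 + 9*j^3 + 5*j)
= j^2*27 + j^3*(-4) + j^4 + 50*j + 1
1) j^2*27 + j^3*(-4) + j^4 + 50*j + 1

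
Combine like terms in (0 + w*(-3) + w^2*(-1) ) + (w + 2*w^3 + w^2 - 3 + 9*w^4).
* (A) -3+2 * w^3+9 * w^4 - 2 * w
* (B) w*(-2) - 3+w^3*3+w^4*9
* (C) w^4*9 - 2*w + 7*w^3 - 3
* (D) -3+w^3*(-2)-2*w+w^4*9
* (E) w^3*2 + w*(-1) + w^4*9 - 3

Adding the polynomials and combining like terms:
(0 + w*(-3) + w^2*(-1)) + (w + 2*w^3 + w^2 - 3 + 9*w^4)
= -3+2 * w^3+9 * w^4 - 2 * w
A) -3+2 * w^3+9 * w^4 - 2 * w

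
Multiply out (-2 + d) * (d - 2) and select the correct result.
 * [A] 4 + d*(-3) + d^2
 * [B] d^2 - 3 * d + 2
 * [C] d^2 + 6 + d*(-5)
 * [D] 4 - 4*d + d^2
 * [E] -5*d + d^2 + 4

Expanding (-2 + d) * (d - 2):
= 4 - 4*d + d^2
D) 4 - 4*d + d^2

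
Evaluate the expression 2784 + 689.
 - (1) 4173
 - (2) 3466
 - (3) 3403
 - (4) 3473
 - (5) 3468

2784 + 689 = 3473
4) 3473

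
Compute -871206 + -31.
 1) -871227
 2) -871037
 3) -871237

-871206 + -31 = -871237
3) -871237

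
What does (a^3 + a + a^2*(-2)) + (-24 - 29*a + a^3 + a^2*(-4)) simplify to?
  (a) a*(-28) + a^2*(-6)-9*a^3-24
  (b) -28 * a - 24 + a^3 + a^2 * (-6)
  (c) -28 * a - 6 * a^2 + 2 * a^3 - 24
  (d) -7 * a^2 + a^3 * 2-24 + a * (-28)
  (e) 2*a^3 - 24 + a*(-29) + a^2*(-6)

Adding the polynomials and combining like terms:
(a^3 + a + a^2*(-2)) + (-24 - 29*a + a^3 + a^2*(-4))
= -28 * a - 6 * a^2 + 2 * a^3 - 24
c) -28 * a - 6 * a^2 + 2 * a^3 - 24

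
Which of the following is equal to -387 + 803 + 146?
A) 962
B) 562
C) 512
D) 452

First: -387 + 803 = 416
Then: 416 + 146 = 562
B) 562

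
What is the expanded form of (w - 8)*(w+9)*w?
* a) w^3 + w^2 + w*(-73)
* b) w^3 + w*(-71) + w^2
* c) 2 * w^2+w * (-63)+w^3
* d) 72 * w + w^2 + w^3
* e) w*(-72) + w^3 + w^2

Expanding (w - 8)*(w+9)*w:
= w*(-72) + w^3 + w^2
e) w*(-72) + w^3 + w^2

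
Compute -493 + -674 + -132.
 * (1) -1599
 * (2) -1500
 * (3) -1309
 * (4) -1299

First: -493 + -674 = -1167
Then: -1167 + -132 = -1299
4) -1299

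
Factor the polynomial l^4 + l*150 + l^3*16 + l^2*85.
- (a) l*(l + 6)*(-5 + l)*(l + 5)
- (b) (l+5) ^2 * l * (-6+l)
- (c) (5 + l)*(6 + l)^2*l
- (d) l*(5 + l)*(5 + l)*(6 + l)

We need to factor l^4 + l*150 + l^3*16 + l^2*85.
The factored form is l*(5 + l)*(5 + l)*(6 + l).
d) l*(5 + l)*(5 + l)*(6 + l)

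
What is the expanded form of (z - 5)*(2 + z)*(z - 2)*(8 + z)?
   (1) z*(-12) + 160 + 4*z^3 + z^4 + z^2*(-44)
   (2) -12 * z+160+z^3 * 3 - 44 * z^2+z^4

Expanding (z - 5)*(2 + z)*(z - 2)*(8 + z):
= -12 * z+160+z^3 * 3 - 44 * z^2+z^4
2) -12 * z+160+z^3 * 3 - 44 * z^2+z^4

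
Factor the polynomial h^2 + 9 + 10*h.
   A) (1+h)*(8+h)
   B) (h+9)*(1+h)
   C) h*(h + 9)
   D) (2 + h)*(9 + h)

We need to factor h^2 + 9 + 10*h.
The factored form is (h+9)*(1+h).
B) (h+9)*(1+h)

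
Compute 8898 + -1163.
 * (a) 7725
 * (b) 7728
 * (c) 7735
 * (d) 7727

8898 + -1163 = 7735
c) 7735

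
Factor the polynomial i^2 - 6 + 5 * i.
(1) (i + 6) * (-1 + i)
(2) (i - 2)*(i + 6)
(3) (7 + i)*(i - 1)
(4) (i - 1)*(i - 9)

We need to factor i^2 - 6 + 5 * i.
The factored form is (i + 6) * (-1 + i).
1) (i + 6) * (-1 + i)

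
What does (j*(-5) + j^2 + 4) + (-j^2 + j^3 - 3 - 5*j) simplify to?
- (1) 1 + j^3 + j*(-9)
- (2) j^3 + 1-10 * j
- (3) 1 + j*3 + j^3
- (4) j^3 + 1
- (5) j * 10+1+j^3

Adding the polynomials and combining like terms:
(j*(-5) + j^2 + 4) + (-j^2 + j^3 - 3 - 5*j)
= j^3 + 1-10 * j
2) j^3 + 1-10 * j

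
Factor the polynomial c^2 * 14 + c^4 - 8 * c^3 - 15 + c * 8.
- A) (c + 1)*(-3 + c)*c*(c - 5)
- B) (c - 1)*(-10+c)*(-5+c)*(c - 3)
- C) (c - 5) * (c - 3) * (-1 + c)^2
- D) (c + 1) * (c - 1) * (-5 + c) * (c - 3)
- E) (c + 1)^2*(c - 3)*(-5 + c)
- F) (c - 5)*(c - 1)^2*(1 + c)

We need to factor c^2 * 14 + c^4 - 8 * c^3 - 15 + c * 8.
The factored form is (c + 1) * (c - 1) * (-5 + c) * (c - 3).
D) (c + 1) * (c - 1) * (-5 + c) * (c - 3)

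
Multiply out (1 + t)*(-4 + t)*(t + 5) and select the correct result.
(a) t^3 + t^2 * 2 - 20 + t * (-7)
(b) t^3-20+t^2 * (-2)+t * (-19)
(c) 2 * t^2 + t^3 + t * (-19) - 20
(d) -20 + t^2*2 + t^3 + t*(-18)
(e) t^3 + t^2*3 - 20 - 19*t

Expanding (1 + t)*(-4 + t)*(t + 5):
= 2 * t^2 + t^3 + t * (-19) - 20
c) 2 * t^2 + t^3 + t * (-19) - 20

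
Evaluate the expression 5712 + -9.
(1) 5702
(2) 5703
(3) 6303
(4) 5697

5712 + -9 = 5703
2) 5703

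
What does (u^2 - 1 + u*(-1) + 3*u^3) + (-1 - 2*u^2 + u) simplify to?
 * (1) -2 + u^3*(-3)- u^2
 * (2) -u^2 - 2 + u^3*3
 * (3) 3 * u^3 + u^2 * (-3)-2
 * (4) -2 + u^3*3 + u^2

Adding the polynomials and combining like terms:
(u^2 - 1 + u*(-1) + 3*u^3) + (-1 - 2*u^2 + u)
= -u^2 - 2 + u^3*3
2) -u^2 - 2 + u^3*3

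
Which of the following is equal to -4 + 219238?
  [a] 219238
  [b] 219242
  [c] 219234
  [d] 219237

-4 + 219238 = 219234
c) 219234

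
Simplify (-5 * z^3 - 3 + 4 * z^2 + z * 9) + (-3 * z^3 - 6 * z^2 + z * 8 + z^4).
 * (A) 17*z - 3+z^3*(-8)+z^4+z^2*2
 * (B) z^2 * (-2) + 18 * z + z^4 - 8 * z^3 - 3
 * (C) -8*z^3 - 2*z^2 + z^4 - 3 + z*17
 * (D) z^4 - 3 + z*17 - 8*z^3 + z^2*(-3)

Adding the polynomials and combining like terms:
(-5*z^3 - 3 + 4*z^2 + z*9) + (-3*z^3 - 6*z^2 + z*8 + z^4)
= -8*z^3 - 2*z^2 + z^4 - 3 + z*17
C) -8*z^3 - 2*z^2 + z^4 - 3 + z*17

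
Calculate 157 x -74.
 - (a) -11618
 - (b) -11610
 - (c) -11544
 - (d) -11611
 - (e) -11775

157 * -74 = -11618
a) -11618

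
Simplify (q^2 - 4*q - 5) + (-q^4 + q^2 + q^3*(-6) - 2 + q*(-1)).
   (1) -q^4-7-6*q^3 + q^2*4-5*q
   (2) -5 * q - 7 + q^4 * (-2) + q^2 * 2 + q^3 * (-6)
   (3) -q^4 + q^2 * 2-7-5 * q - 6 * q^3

Adding the polynomials and combining like terms:
(q^2 - 4*q - 5) + (-q^4 + q^2 + q^3*(-6) - 2 + q*(-1))
= -q^4 + q^2 * 2-7-5 * q - 6 * q^3
3) -q^4 + q^2 * 2-7-5 * q - 6 * q^3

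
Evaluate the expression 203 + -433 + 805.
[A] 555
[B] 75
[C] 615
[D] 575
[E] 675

First: 203 + -433 = -230
Then: -230 + 805 = 575
D) 575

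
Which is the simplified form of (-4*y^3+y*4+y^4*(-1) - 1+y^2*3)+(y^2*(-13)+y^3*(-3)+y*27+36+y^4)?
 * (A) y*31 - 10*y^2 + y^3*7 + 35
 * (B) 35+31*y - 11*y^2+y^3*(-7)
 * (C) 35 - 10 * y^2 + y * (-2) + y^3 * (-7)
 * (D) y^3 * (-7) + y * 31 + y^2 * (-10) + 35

Adding the polynomials and combining like terms:
(-4*y^3 + y*4 + y^4*(-1) - 1 + y^2*3) + (y^2*(-13) + y^3*(-3) + y*27 + 36 + y^4)
= y^3 * (-7) + y * 31 + y^2 * (-10) + 35
D) y^3 * (-7) + y * 31 + y^2 * (-10) + 35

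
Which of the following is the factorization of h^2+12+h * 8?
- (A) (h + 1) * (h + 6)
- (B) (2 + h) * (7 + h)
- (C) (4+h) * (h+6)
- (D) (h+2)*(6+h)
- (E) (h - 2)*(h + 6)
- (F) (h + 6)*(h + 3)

We need to factor h^2+12+h * 8.
The factored form is (h+2)*(6+h).
D) (h+2)*(6+h)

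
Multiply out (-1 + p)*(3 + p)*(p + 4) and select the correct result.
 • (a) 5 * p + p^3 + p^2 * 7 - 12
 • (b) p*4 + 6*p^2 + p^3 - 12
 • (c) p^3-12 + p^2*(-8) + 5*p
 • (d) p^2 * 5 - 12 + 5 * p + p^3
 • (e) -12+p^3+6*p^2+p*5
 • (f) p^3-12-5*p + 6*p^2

Expanding (-1 + p)*(3 + p)*(p + 4):
= -12+p^3+6*p^2+p*5
e) -12+p^3+6*p^2+p*5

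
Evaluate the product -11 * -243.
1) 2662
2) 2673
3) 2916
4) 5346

-11 * -243 = 2673
2) 2673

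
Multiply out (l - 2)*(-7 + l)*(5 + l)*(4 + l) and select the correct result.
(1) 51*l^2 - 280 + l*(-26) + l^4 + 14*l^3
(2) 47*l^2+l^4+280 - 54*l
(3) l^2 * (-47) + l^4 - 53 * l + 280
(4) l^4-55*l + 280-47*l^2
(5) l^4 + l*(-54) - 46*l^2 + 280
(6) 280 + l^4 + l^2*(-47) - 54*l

Expanding (l - 2)*(-7 + l)*(5 + l)*(4 + l):
= 280 + l^4 + l^2*(-47) - 54*l
6) 280 + l^4 + l^2*(-47) - 54*l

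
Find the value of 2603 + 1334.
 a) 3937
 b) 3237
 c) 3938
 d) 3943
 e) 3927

2603 + 1334 = 3937
a) 3937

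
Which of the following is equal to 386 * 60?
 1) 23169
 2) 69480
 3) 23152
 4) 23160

386 * 60 = 23160
4) 23160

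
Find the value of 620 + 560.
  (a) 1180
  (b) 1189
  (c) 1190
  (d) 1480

620 + 560 = 1180
a) 1180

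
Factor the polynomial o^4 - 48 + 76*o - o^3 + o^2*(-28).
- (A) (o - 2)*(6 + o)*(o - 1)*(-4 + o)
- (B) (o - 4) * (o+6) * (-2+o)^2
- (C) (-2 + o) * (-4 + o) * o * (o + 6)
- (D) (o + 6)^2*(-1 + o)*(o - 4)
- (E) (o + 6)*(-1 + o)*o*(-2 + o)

We need to factor o^4 - 48 + 76*o - o^3 + o^2*(-28).
The factored form is (o - 2)*(6 + o)*(o - 1)*(-4 + o).
A) (o - 2)*(6 + o)*(o - 1)*(-4 + o)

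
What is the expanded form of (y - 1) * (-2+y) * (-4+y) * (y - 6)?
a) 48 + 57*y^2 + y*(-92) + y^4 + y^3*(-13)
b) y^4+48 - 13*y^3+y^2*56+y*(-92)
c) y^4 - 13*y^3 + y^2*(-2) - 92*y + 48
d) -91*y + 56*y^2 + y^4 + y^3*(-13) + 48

Expanding (y - 1) * (-2+y) * (-4+y) * (y - 6):
= y^4+48 - 13*y^3+y^2*56+y*(-92)
b) y^4+48 - 13*y^3+y^2*56+y*(-92)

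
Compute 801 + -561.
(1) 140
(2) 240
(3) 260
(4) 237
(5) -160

801 + -561 = 240
2) 240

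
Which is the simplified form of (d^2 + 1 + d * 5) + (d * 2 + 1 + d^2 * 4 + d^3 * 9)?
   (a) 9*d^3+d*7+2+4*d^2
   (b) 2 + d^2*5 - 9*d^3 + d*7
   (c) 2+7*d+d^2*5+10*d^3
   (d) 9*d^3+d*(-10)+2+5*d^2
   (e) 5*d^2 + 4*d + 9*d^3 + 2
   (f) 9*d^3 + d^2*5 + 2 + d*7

Adding the polynomials and combining like terms:
(d^2 + 1 + d*5) + (d*2 + 1 + d^2*4 + d^3*9)
= 9*d^3 + d^2*5 + 2 + d*7
f) 9*d^3 + d^2*5 + 2 + d*7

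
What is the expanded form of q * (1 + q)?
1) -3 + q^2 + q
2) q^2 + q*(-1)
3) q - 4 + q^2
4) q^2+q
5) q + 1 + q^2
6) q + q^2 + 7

Expanding q * (1 + q):
= q^2+q
4) q^2+q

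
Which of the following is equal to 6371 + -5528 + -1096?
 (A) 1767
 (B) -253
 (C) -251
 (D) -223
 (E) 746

First: 6371 + -5528 = 843
Then: 843 + -1096 = -253
B) -253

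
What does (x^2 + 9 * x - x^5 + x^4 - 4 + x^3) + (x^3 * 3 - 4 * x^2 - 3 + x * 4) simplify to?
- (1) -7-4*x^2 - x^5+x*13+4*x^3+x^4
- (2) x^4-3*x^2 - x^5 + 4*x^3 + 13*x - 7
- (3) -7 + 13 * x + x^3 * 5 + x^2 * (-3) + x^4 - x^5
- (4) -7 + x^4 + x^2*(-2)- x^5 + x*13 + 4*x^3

Adding the polynomials and combining like terms:
(x^2 + 9*x - x^5 + x^4 - 4 + x^3) + (x^3*3 - 4*x^2 - 3 + x*4)
= x^4-3*x^2 - x^5 + 4*x^3 + 13*x - 7
2) x^4-3*x^2 - x^5 + 4*x^3 + 13*x - 7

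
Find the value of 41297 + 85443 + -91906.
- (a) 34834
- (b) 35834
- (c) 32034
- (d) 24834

First: 41297 + 85443 = 126740
Then: 126740 + -91906 = 34834
a) 34834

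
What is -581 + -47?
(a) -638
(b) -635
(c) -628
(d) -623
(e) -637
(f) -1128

-581 + -47 = -628
c) -628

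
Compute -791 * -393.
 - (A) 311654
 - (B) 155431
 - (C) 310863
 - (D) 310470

-791 * -393 = 310863
C) 310863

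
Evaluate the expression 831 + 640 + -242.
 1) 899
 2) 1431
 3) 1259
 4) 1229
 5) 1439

First: 831 + 640 = 1471
Then: 1471 + -242 = 1229
4) 1229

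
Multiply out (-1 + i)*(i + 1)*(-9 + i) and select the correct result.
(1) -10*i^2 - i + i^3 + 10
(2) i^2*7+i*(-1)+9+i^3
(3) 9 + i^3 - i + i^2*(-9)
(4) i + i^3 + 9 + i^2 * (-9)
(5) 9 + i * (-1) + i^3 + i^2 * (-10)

Expanding (-1 + i)*(i + 1)*(-9 + i):
= 9 + i^3 - i + i^2*(-9)
3) 9 + i^3 - i + i^2*(-9)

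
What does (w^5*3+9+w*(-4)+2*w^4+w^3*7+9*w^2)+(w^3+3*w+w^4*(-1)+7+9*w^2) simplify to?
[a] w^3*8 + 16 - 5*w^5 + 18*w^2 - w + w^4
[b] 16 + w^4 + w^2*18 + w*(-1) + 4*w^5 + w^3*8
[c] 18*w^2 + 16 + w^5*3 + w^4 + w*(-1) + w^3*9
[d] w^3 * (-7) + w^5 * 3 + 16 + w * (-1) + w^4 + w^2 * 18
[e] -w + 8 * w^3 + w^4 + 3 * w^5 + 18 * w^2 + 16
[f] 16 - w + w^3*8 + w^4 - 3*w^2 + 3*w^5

Adding the polynomials and combining like terms:
(w^5*3 + 9 + w*(-4) + 2*w^4 + w^3*7 + 9*w^2) + (w^3 + 3*w + w^4*(-1) + 7 + 9*w^2)
= -w + 8 * w^3 + w^4 + 3 * w^5 + 18 * w^2 + 16
e) -w + 8 * w^3 + w^4 + 3 * w^5 + 18 * w^2 + 16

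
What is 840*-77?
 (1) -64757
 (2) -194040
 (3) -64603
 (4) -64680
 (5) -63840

840 * -77 = -64680
4) -64680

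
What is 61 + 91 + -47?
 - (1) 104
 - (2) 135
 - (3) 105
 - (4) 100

First: 61 + 91 = 152
Then: 152 + -47 = 105
3) 105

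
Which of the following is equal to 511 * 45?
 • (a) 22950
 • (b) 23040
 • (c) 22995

511 * 45 = 22995
c) 22995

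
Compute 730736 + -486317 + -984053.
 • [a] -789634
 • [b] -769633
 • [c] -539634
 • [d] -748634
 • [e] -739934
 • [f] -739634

First: 730736 + -486317 = 244419
Then: 244419 + -984053 = -739634
f) -739634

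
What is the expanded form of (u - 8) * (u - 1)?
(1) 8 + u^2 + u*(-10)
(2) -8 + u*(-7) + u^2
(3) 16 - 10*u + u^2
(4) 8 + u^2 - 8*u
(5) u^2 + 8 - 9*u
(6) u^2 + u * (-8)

Expanding (u - 8) * (u - 1):
= u^2 + 8 - 9*u
5) u^2 + 8 - 9*u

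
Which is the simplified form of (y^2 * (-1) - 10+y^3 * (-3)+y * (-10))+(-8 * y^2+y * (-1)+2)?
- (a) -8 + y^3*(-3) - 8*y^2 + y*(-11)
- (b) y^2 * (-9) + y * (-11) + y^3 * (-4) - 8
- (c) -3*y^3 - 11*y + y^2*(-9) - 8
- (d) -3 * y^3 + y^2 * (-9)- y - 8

Adding the polynomials and combining like terms:
(y^2*(-1) - 10 + y^3*(-3) + y*(-10)) + (-8*y^2 + y*(-1) + 2)
= -3*y^3 - 11*y + y^2*(-9) - 8
c) -3*y^3 - 11*y + y^2*(-9) - 8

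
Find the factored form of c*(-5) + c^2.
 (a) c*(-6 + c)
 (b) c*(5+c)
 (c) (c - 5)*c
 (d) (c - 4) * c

We need to factor c*(-5) + c^2.
The factored form is (c - 5)*c.
c) (c - 5)*c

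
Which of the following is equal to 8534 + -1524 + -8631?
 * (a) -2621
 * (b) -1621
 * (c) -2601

First: 8534 + -1524 = 7010
Then: 7010 + -8631 = -1621
b) -1621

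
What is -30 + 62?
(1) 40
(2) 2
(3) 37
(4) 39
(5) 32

-30 + 62 = 32
5) 32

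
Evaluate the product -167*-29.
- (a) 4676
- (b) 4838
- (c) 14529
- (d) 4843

-167 * -29 = 4843
d) 4843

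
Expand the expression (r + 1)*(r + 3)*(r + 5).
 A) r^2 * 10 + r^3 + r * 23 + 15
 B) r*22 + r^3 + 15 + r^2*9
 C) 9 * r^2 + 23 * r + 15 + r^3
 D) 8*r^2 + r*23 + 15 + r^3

Expanding (r + 1)*(r + 3)*(r + 5):
= 9 * r^2 + 23 * r + 15 + r^3
C) 9 * r^2 + 23 * r + 15 + r^3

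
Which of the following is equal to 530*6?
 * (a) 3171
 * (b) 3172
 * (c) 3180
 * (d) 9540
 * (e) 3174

530 * 6 = 3180
c) 3180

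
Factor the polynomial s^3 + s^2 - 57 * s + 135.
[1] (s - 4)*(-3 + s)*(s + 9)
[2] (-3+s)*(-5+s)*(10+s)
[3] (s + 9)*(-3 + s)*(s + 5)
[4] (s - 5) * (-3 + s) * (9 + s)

We need to factor s^3 + s^2 - 57 * s + 135.
The factored form is (s - 5) * (-3 + s) * (9 + s).
4) (s - 5) * (-3 + s) * (9 + s)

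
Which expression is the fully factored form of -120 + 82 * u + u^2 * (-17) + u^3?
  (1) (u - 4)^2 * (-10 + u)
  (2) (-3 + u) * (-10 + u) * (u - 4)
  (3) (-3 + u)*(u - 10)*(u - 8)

We need to factor -120 + 82 * u + u^2 * (-17) + u^3.
The factored form is (-3 + u) * (-10 + u) * (u - 4).
2) (-3 + u) * (-10 + u) * (u - 4)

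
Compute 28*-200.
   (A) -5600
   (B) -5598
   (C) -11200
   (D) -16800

28 * -200 = -5600
A) -5600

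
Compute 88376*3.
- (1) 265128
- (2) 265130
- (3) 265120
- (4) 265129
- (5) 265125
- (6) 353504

88376 * 3 = 265128
1) 265128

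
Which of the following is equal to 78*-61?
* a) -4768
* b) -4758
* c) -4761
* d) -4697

78 * -61 = -4758
b) -4758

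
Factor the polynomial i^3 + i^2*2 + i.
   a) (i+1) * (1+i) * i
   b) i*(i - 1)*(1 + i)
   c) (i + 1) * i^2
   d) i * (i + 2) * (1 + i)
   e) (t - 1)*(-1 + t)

We need to factor i^3 + i^2*2 + i.
The factored form is (i+1) * (1+i) * i.
a) (i+1) * (1+i) * i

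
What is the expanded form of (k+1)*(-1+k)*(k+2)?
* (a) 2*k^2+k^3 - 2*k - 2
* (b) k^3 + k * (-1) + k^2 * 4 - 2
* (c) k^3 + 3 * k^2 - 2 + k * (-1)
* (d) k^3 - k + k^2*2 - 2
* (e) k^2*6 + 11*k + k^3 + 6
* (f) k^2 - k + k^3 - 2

Expanding (k+1)*(-1+k)*(k+2):
= k^3 - k + k^2*2 - 2
d) k^3 - k + k^2*2 - 2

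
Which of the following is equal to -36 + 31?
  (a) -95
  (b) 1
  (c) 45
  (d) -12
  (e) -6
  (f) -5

-36 + 31 = -5
f) -5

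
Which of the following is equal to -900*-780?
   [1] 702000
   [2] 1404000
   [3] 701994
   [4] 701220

-900 * -780 = 702000
1) 702000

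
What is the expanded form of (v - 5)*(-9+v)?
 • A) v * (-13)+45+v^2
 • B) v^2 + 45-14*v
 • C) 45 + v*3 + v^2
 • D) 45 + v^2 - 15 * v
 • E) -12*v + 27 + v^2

Expanding (v - 5)*(-9+v):
= v^2 + 45-14*v
B) v^2 + 45-14*v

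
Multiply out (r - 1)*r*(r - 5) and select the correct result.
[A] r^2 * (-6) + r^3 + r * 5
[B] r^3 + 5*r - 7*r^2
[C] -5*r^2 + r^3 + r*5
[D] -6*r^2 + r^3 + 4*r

Expanding (r - 1)*r*(r - 5):
= r^2 * (-6) + r^3 + r * 5
A) r^2 * (-6) + r^3 + r * 5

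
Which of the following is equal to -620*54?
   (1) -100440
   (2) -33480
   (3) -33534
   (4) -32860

-620 * 54 = -33480
2) -33480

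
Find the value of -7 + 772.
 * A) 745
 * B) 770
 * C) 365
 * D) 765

-7 + 772 = 765
D) 765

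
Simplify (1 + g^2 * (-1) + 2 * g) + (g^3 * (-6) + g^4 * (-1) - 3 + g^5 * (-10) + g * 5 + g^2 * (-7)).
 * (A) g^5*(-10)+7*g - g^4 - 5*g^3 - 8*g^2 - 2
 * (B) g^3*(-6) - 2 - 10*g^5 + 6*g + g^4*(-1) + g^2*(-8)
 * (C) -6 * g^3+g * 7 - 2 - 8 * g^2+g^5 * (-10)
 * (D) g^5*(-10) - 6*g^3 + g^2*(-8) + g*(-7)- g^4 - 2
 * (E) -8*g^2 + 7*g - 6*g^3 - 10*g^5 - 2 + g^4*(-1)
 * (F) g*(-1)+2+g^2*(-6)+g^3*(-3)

Adding the polynomials and combining like terms:
(1 + g^2*(-1) + 2*g) + (g^3*(-6) + g^4*(-1) - 3 + g^5*(-10) + g*5 + g^2*(-7))
= -8*g^2 + 7*g - 6*g^3 - 10*g^5 - 2 + g^4*(-1)
E) -8*g^2 + 7*g - 6*g^3 - 10*g^5 - 2 + g^4*(-1)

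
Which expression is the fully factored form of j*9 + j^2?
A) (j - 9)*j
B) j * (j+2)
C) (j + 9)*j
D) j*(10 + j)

We need to factor j*9 + j^2.
The factored form is (j + 9)*j.
C) (j + 9)*j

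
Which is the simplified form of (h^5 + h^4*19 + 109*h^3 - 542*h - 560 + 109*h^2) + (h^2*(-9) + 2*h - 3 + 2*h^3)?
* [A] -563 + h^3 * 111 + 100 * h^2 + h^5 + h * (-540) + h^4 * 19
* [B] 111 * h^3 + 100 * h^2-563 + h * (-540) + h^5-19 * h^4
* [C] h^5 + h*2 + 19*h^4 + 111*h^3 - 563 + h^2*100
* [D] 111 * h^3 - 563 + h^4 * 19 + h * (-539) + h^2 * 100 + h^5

Adding the polynomials and combining like terms:
(h^5 + h^4*19 + 109*h^3 - 542*h - 560 + 109*h^2) + (h^2*(-9) + 2*h - 3 + 2*h^3)
= -563 + h^3 * 111 + 100 * h^2 + h^5 + h * (-540) + h^4 * 19
A) -563 + h^3 * 111 + 100 * h^2 + h^5 + h * (-540) + h^4 * 19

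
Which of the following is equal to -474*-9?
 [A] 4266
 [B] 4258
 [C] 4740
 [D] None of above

-474 * -9 = 4266
A) 4266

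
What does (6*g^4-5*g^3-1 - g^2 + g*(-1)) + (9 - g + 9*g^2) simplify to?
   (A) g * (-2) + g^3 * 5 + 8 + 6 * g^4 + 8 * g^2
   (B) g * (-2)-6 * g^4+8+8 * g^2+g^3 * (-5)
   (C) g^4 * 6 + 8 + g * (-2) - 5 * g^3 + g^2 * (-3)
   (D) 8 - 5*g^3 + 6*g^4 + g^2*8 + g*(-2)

Adding the polynomials and combining like terms:
(6*g^4 - 5*g^3 - 1 - g^2 + g*(-1)) + (9 - g + 9*g^2)
= 8 - 5*g^3 + 6*g^4 + g^2*8 + g*(-2)
D) 8 - 5*g^3 + 6*g^4 + g^2*8 + g*(-2)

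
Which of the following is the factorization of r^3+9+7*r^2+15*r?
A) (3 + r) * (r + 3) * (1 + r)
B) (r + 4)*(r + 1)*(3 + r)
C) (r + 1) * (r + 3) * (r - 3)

We need to factor r^3+9+7*r^2+15*r.
The factored form is (3 + r) * (r + 3) * (1 + r).
A) (3 + r) * (r + 3) * (1 + r)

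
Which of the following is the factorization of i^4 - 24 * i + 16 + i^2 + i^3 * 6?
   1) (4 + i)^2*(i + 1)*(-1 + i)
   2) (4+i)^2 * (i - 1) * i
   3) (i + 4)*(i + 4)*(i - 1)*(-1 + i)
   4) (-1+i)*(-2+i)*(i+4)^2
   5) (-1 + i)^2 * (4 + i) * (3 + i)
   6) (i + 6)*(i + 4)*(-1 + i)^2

We need to factor i^4 - 24 * i + 16 + i^2 + i^3 * 6.
The factored form is (i + 4)*(i + 4)*(i - 1)*(-1 + i).
3) (i + 4)*(i + 4)*(i - 1)*(-1 + i)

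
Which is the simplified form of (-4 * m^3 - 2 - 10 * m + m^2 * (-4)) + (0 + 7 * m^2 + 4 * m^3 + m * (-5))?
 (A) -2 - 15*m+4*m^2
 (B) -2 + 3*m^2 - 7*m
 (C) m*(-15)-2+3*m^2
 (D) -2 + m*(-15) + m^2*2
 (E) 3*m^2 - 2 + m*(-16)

Adding the polynomials and combining like terms:
(-4*m^3 - 2 - 10*m + m^2*(-4)) + (0 + 7*m^2 + 4*m^3 + m*(-5))
= m*(-15)-2+3*m^2
C) m*(-15)-2+3*m^2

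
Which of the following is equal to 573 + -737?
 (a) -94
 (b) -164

573 + -737 = -164
b) -164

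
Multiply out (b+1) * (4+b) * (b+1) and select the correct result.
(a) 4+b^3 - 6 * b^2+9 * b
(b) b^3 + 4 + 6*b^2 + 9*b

Expanding (b+1) * (4+b) * (b+1):
= b^3 + 4 + 6*b^2 + 9*b
b) b^3 + 4 + 6*b^2 + 9*b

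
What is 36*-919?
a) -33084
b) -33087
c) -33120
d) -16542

36 * -919 = -33084
a) -33084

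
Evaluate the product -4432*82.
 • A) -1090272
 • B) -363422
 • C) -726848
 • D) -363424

-4432 * 82 = -363424
D) -363424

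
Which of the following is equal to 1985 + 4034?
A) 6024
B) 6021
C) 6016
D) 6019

1985 + 4034 = 6019
D) 6019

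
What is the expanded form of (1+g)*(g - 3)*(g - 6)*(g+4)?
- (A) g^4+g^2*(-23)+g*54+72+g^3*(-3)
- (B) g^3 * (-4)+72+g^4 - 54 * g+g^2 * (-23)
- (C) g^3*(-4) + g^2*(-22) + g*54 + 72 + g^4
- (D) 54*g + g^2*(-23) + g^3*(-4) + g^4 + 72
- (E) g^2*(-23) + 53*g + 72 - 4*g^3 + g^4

Expanding (1+g)*(g - 3)*(g - 6)*(g+4):
= 54*g + g^2*(-23) + g^3*(-4) + g^4 + 72
D) 54*g + g^2*(-23) + g^3*(-4) + g^4 + 72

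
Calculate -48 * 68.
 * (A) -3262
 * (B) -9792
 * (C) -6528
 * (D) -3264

-48 * 68 = -3264
D) -3264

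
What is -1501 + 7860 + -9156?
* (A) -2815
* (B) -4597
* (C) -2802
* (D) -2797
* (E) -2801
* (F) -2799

First: -1501 + 7860 = 6359
Then: 6359 + -9156 = -2797
D) -2797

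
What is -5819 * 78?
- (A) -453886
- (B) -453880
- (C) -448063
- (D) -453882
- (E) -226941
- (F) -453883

-5819 * 78 = -453882
D) -453882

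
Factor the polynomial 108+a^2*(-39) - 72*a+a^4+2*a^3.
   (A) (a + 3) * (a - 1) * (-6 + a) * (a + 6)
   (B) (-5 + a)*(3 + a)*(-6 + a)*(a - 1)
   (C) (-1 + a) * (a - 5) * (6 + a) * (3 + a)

We need to factor 108+a^2*(-39) - 72*a+a^4+2*a^3.
The factored form is (a + 3) * (a - 1) * (-6 + a) * (a + 6).
A) (a + 3) * (a - 1) * (-6 + a) * (a + 6)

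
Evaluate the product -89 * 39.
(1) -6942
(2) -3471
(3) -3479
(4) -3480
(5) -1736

-89 * 39 = -3471
2) -3471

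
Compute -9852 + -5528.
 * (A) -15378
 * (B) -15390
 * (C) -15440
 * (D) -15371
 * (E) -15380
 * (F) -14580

-9852 + -5528 = -15380
E) -15380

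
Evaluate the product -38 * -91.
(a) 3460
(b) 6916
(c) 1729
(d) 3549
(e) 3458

-38 * -91 = 3458
e) 3458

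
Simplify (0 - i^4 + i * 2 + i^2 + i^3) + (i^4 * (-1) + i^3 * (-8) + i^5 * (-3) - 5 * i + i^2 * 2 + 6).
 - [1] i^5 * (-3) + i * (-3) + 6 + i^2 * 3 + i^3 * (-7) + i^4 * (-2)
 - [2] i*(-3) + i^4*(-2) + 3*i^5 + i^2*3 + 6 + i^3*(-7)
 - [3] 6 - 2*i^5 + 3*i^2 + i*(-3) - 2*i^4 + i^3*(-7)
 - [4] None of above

Adding the polynomials and combining like terms:
(0 - i^4 + i*2 + i^2 + i^3) + (i^4*(-1) + i^3*(-8) + i^5*(-3) - 5*i + i^2*2 + 6)
= i^5 * (-3) + i * (-3) + 6 + i^2 * 3 + i^3 * (-7) + i^4 * (-2)
1) i^5 * (-3) + i * (-3) + 6 + i^2 * 3 + i^3 * (-7) + i^4 * (-2)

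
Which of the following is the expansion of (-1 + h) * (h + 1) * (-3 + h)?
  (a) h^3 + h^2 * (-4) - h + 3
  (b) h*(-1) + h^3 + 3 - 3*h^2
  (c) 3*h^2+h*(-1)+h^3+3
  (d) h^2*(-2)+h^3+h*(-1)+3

Expanding (-1 + h) * (h + 1) * (-3 + h):
= h*(-1) + h^3 + 3 - 3*h^2
b) h*(-1) + h^3 + 3 - 3*h^2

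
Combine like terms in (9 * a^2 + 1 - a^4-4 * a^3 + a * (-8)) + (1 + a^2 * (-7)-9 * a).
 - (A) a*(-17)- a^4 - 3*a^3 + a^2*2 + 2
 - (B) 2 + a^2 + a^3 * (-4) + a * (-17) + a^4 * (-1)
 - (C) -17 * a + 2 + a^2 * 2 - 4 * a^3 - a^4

Adding the polynomials and combining like terms:
(9*a^2 + 1 - a^4 - 4*a^3 + a*(-8)) + (1 + a^2*(-7) - 9*a)
= -17 * a + 2 + a^2 * 2 - 4 * a^3 - a^4
C) -17 * a + 2 + a^2 * 2 - 4 * a^3 - a^4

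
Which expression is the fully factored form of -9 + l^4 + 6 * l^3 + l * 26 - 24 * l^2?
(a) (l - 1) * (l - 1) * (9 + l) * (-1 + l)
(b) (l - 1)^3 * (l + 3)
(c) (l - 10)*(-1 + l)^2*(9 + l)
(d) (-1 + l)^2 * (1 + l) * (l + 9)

We need to factor -9 + l^4 + 6 * l^3 + l * 26 - 24 * l^2.
The factored form is (l - 1) * (l - 1) * (9 + l) * (-1 + l).
a) (l - 1) * (l - 1) * (9 + l) * (-1 + l)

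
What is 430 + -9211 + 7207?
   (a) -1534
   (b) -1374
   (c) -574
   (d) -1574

First: 430 + -9211 = -8781
Then: -8781 + 7207 = -1574
d) -1574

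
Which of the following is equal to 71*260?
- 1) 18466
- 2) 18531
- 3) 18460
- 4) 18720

71 * 260 = 18460
3) 18460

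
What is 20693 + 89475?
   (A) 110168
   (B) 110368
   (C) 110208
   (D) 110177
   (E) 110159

20693 + 89475 = 110168
A) 110168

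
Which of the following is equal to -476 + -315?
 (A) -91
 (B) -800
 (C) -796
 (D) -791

-476 + -315 = -791
D) -791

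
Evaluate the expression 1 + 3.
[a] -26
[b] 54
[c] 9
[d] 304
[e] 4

1 + 3 = 4
e) 4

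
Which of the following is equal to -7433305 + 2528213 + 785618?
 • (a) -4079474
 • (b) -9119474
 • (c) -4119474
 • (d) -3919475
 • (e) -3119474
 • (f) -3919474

First: -7433305 + 2528213 = -4905092
Then: -4905092 + 785618 = -4119474
c) -4119474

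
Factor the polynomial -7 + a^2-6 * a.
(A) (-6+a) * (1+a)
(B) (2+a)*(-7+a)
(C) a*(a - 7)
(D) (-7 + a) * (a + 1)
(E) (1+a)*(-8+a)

We need to factor -7 + a^2-6 * a.
The factored form is (-7 + a) * (a + 1).
D) (-7 + a) * (a + 1)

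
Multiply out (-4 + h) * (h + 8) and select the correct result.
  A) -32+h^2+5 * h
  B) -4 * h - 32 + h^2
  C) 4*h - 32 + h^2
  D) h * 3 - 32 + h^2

Expanding (-4 + h) * (h + 8):
= 4*h - 32 + h^2
C) 4*h - 32 + h^2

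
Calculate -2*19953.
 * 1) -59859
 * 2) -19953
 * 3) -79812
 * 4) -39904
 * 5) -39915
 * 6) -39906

-2 * 19953 = -39906
6) -39906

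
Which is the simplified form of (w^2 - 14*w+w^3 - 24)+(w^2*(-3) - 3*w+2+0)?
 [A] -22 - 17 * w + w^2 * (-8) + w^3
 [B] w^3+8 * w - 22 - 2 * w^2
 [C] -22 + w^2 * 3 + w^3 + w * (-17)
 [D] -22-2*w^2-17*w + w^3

Adding the polynomials and combining like terms:
(w^2 - 14*w + w^3 - 24) + (w^2*(-3) - 3*w + 2 + 0)
= -22-2*w^2-17*w + w^3
D) -22-2*w^2-17*w + w^3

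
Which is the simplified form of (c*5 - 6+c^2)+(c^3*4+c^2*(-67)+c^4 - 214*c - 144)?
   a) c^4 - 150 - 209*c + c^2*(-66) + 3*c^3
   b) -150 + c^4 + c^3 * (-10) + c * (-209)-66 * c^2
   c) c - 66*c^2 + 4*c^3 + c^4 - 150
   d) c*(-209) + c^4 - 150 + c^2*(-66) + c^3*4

Adding the polynomials and combining like terms:
(c*5 - 6 + c^2) + (c^3*4 + c^2*(-67) + c^4 - 214*c - 144)
= c*(-209) + c^4 - 150 + c^2*(-66) + c^3*4
d) c*(-209) + c^4 - 150 + c^2*(-66) + c^3*4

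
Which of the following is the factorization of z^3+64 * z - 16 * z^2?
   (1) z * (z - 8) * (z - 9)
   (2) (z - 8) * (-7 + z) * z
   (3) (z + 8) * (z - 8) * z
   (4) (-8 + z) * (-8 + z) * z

We need to factor z^3+64 * z - 16 * z^2.
The factored form is (-8 + z) * (-8 + z) * z.
4) (-8 + z) * (-8 + z) * z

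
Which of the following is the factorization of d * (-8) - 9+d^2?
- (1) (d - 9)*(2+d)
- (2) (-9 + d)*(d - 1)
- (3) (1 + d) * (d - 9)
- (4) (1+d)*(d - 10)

We need to factor d * (-8) - 9+d^2.
The factored form is (1 + d) * (d - 9).
3) (1 + d) * (d - 9)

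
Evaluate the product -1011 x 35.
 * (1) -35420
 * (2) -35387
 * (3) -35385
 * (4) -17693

-1011 * 35 = -35385
3) -35385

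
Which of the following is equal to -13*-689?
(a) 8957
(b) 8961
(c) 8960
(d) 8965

-13 * -689 = 8957
a) 8957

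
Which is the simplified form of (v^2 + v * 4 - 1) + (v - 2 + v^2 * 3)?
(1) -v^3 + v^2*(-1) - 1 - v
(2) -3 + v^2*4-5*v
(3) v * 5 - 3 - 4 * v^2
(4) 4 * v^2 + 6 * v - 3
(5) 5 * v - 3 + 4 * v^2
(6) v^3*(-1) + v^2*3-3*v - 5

Adding the polynomials and combining like terms:
(v^2 + v*4 - 1) + (v - 2 + v^2*3)
= 5 * v - 3 + 4 * v^2
5) 5 * v - 3 + 4 * v^2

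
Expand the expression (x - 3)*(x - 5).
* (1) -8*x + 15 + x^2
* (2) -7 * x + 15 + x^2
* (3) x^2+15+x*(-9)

Expanding (x - 3)*(x - 5):
= -8*x + 15 + x^2
1) -8*x + 15 + x^2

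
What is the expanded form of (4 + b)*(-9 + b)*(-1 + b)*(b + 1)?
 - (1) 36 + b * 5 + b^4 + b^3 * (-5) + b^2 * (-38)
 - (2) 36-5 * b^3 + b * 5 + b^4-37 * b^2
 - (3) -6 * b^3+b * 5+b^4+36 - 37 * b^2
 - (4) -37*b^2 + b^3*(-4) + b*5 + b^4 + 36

Expanding (4 + b)*(-9 + b)*(-1 + b)*(b + 1):
= 36-5 * b^3 + b * 5 + b^4-37 * b^2
2) 36-5 * b^3 + b * 5 + b^4-37 * b^2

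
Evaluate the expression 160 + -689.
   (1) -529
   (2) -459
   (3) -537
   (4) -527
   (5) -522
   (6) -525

160 + -689 = -529
1) -529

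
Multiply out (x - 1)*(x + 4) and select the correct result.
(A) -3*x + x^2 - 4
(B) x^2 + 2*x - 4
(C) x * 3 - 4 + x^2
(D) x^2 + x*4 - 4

Expanding (x - 1)*(x + 4):
= x * 3 - 4 + x^2
C) x * 3 - 4 + x^2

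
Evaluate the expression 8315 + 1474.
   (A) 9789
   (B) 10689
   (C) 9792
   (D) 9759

8315 + 1474 = 9789
A) 9789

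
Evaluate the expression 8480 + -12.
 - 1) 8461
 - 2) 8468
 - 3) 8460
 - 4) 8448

8480 + -12 = 8468
2) 8468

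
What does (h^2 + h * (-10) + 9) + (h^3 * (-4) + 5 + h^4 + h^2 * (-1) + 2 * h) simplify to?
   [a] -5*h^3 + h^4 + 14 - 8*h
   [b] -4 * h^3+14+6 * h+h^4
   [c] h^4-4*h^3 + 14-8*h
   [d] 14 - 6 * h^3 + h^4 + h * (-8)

Adding the polynomials and combining like terms:
(h^2 + h*(-10) + 9) + (h^3*(-4) + 5 + h^4 + h^2*(-1) + 2*h)
= h^4-4*h^3 + 14-8*h
c) h^4-4*h^3 + 14-8*h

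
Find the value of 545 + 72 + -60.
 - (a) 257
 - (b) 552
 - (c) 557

First: 545 + 72 = 617
Then: 617 + -60 = 557
c) 557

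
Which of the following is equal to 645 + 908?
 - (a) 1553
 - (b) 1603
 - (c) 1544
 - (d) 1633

645 + 908 = 1553
a) 1553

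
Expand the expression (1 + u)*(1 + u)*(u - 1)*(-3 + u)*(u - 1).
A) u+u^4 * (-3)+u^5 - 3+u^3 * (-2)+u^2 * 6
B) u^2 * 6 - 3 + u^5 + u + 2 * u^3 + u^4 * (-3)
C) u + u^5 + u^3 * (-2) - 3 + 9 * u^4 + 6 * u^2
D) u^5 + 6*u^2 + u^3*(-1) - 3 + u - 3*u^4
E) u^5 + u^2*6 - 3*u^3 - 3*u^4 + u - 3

Expanding (1 + u)*(1 + u)*(u - 1)*(-3 + u)*(u - 1):
= u+u^4 * (-3)+u^5 - 3+u^3 * (-2)+u^2 * 6
A) u+u^4 * (-3)+u^5 - 3+u^3 * (-2)+u^2 * 6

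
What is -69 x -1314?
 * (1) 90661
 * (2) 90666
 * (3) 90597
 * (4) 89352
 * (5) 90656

-69 * -1314 = 90666
2) 90666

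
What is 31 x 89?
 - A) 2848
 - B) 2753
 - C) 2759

31 * 89 = 2759
C) 2759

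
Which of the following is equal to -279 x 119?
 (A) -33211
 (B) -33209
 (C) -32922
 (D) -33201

-279 * 119 = -33201
D) -33201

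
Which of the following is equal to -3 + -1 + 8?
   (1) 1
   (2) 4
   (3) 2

First: -3 + -1 = -4
Then: -4 + 8 = 4
2) 4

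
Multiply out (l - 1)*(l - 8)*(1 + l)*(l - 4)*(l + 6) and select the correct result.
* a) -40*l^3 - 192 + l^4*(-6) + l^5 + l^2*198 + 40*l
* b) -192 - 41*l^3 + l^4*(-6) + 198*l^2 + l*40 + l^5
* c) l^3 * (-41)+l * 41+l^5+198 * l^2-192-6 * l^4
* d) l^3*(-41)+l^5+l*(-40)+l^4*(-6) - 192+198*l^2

Expanding (l - 1)*(l - 8)*(1 + l)*(l - 4)*(l + 6):
= -192 - 41*l^3 + l^4*(-6) + 198*l^2 + l*40 + l^5
b) -192 - 41*l^3 + l^4*(-6) + 198*l^2 + l*40 + l^5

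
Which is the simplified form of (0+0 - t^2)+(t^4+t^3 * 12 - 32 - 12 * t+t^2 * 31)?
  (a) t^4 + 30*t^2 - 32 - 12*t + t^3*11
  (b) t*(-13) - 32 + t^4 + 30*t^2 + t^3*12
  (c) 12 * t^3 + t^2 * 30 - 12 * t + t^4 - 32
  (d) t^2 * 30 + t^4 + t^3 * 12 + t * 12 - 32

Adding the polynomials and combining like terms:
(0 + 0 - t^2) + (t^4 + t^3*12 - 32 - 12*t + t^2*31)
= 12 * t^3 + t^2 * 30 - 12 * t + t^4 - 32
c) 12 * t^3 + t^2 * 30 - 12 * t + t^4 - 32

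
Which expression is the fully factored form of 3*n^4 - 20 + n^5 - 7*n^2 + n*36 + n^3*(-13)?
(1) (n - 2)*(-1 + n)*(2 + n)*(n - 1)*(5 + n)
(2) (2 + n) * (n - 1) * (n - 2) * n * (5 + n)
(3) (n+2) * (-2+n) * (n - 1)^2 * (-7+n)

We need to factor 3*n^4 - 20 + n^5 - 7*n^2 + n*36 + n^3*(-13).
The factored form is (n - 2)*(-1 + n)*(2 + n)*(n - 1)*(5 + n).
1) (n - 2)*(-1 + n)*(2 + n)*(n - 1)*(5 + n)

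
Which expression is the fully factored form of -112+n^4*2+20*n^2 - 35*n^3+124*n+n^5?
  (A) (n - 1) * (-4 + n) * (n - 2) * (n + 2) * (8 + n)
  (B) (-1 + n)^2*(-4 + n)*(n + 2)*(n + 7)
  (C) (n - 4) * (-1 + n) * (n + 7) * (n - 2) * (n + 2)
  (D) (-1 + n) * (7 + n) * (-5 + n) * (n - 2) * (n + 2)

We need to factor -112+n^4*2+20*n^2 - 35*n^3+124*n+n^5.
The factored form is (n - 4) * (-1 + n) * (n + 7) * (n - 2) * (n + 2).
C) (n - 4) * (-1 + n) * (n + 7) * (n - 2) * (n + 2)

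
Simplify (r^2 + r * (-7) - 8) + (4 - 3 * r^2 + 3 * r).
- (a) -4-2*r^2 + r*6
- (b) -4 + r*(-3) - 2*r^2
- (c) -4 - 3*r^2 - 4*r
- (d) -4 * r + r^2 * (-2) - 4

Adding the polynomials and combining like terms:
(r^2 + r*(-7) - 8) + (4 - 3*r^2 + 3*r)
= -4 * r + r^2 * (-2) - 4
d) -4 * r + r^2 * (-2) - 4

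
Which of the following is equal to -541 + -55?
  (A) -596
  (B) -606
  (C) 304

-541 + -55 = -596
A) -596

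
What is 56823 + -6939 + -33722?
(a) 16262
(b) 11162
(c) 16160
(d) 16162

First: 56823 + -6939 = 49884
Then: 49884 + -33722 = 16162
d) 16162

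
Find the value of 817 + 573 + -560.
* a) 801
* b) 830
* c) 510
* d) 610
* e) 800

First: 817 + 573 = 1390
Then: 1390 + -560 = 830
b) 830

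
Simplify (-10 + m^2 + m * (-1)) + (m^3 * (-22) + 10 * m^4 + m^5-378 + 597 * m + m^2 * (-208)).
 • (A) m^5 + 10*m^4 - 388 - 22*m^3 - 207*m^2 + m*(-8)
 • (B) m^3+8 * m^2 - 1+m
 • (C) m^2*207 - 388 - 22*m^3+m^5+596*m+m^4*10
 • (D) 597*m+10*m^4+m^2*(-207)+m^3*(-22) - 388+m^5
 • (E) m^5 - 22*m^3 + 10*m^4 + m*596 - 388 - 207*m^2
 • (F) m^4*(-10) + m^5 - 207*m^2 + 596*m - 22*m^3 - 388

Adding the polynomials and combining like terms:
(-10 + m^2 + m*(-1)) + (m^3*(-22) + 10*m^4 + m^5 - 378 + 597*m + m^2*(-208))
= m^5 - 22*m^3 + 10*m^4 + m*596 - 388 - 207*m^2
E) m^5 - 22*m^3 + 10*m^4 + m*596 - 388 - 207*m^2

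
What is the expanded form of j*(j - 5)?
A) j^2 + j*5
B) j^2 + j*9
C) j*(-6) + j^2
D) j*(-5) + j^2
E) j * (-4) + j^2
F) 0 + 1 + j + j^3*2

Expanding j*(j - 5):
= j*(-5) + j^2
D) j*(-5) + j^2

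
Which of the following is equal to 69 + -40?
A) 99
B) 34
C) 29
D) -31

69 + -40 = 29
C) 29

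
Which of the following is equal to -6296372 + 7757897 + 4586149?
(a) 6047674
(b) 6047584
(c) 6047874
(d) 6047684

First: -6296372 + 7757897 = 1461525
Then: 1461525 + 4586149 = 6047674
a) 6047674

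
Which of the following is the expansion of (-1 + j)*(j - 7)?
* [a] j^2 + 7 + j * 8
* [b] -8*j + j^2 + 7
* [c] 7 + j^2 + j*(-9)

Expanding (-1 + j)*(j - 7):
= -8*j + j^2 + 7
b) -8*j + j^2 + 7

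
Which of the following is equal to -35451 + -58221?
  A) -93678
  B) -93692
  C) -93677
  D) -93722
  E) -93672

-35451 + -58221 = -93672
E) -93672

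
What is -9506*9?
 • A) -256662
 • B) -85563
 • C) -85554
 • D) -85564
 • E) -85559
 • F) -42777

-9506 * 9 = -85554
C) -85554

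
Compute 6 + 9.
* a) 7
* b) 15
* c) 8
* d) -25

6 + 9 = 15
b) 15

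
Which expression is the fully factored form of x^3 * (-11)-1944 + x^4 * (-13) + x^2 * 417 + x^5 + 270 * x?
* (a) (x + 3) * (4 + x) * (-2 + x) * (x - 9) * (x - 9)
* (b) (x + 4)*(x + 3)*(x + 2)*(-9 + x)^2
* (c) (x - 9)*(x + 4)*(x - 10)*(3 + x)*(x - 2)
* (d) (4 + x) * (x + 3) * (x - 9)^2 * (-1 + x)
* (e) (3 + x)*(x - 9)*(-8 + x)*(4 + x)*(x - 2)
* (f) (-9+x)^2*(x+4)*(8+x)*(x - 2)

We need to factor x^3 * (-11)-1944 + x^4 * (-13) + x^2 * 417 + x^5 + 270 * x.
The factored form is (x + 3) * (4 + x) * (-2 + x) * (x - 9) * (x - 9).
a) (x + 3) * (4 + x) * (-2 + x) * (x - 9) * (x - 9)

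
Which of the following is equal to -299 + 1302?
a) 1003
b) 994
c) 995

-299 + 1302 = 1003
a) 1003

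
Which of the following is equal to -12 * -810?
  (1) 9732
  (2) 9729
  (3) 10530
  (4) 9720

-12 * -810 = 9720
4) 9720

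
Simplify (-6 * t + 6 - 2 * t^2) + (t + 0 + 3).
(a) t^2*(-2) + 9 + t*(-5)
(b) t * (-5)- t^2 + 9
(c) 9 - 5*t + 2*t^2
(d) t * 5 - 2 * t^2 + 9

Adding the polynomials and combining like terms:
(-6*t + 6 - 2*t^2) + (t + 0 + 3)
= t^2*(-2) + 9 + t*(-5)
a) t^2*(-2) + 9 + t*(-5)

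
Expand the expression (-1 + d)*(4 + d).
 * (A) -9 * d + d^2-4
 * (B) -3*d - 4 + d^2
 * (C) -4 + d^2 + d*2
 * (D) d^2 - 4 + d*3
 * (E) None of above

Expanding (-1 + d)*(4 + d):
= d^2 - 4 + d*3
D) d^2 - 4 + d*3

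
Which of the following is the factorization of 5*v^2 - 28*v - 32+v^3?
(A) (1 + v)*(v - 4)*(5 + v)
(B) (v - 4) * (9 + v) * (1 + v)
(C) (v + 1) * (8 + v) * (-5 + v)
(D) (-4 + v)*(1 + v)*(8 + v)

We need to factor 5*v^2 - 28*v - 32+v^3.
The factored form is (-4 + v)*(1 + v)*(8 + v).
D) (-4 + v)*(1 + v)*(8 + v)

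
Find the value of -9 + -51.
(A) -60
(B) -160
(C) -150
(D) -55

-9 + -51 = -60
A) -60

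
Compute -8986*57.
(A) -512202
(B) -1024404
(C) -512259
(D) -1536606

-8986 * 57 = -512202
A) -512202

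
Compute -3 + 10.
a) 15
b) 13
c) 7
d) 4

-3 + 10 = 7
c) 7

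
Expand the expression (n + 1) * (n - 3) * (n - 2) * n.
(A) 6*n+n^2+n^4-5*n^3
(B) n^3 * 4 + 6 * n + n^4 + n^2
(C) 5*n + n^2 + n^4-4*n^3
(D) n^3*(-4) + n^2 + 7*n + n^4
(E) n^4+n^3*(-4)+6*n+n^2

Expanding (n + 1) * (n - 3) * (n - 2) * n:
= n^4+n^3*(-4)+6*n+n^2
E) n^4+n^3*(-4)+6*n+n^2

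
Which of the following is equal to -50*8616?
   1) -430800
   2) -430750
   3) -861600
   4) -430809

-50 * 8616 = -430800
1) -430800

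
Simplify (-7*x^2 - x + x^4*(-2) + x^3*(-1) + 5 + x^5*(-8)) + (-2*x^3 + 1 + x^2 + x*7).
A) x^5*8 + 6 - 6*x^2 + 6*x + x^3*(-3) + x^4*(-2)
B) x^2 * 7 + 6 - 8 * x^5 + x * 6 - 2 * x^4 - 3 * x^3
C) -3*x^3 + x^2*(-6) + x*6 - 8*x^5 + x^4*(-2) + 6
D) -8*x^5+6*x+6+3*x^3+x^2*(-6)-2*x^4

Adding the polynomials and combining like terms:
(-7*x^2 - x + x^4*(-2) + x^3*(-1) + 5 + x^5*(-8)) + (-2*x^3 + 1 + x^2 + x*7)
= -3*x^3 + x^2*(-6) + x*6 - 8*x^5 + x^4*(-2) + 6
C) -3*x^3 + x^2*(-6) + x*6 - 8*x^5 + x^4*(-2) + 6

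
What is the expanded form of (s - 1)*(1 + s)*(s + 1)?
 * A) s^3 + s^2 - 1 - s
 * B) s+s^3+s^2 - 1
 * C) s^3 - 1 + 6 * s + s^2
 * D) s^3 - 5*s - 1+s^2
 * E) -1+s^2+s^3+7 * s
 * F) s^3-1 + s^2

Expanding (s - 1)*(1 + s)*(s + 1):
= s^3 + s^2 - 1 - s
A) s^3 + s^2 - 1 - s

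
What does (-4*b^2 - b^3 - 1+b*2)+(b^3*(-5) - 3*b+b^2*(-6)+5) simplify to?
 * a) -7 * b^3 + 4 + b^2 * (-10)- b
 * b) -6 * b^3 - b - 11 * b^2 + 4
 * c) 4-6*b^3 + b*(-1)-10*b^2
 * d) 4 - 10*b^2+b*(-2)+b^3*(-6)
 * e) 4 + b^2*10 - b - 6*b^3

Adding the polynomials and combining like terms:
(-4*b^2 - b^3 - 1 + b*2) + (b^3*(-5) - 3*b + b^2*(-6) + 5)
= 4-6*b^3 + b*(-1)-10*b^2
c) 4-6*b^3 + b*(-1)-10*b^2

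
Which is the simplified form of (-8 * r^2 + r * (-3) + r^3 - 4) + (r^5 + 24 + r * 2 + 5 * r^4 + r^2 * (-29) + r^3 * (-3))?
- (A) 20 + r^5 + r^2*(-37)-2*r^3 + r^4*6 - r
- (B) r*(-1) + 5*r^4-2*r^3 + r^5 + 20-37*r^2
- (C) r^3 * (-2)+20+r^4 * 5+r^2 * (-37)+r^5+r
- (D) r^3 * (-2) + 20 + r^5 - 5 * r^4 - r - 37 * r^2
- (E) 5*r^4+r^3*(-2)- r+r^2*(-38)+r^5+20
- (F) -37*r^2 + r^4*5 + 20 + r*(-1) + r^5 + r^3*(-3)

Adding the polynomials and combining like terms:
(-8*r^2 + r*(-3) + r^3 - 4) + (r^5 + 24 + r*2 + 5*r^4 + r^2*(-29) + r^3*(-3))
= r*(-1) + 5*r^4-2*r^3 + r^5 + 20-37*r^2
B) r*(-1) + 5*r^4-2*r^3 + r^5 + 20-37*r^2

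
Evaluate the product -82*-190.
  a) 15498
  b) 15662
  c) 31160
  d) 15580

-82 * -190 = 15580
d) 15580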